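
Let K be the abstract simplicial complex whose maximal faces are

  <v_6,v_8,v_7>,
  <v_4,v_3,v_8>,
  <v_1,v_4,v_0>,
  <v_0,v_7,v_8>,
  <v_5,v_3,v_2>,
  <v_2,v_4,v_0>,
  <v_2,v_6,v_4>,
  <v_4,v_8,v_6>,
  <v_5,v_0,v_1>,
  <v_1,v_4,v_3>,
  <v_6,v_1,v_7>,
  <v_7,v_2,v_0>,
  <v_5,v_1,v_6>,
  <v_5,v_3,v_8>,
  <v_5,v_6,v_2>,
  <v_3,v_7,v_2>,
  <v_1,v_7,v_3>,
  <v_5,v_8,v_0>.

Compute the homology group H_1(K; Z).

H_1 ≅ Z^2.

K has 9 vertices, 27 edges, 18 triangles.
rank ∂_1 = 8, rank ∂_2 = 17 ⇒ b_1 = 27 − 8 − 17 = 2; all invariant factors of ∂_2 are 1 so no torsion. So H_1 = Z^2.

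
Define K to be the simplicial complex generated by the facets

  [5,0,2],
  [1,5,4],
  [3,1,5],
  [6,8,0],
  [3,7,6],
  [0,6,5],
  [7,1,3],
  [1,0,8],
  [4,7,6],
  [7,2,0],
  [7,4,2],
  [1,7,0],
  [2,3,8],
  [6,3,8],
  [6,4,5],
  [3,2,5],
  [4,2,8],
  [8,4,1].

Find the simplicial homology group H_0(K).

H_0 ≅ Z.

Order the vertices as 0 < 1 < 2 < 3 < 4 < 5 < 6 < 7 < 8. Listing each simplex with vertices in this order, K has dimension 2 with simplices:

  0-simplices (9): [0], [1], [2], [3], [4], [5], [6], [7], [8]
  1-simplices (27): (27 of them)
  2-simplices (18): [0,1,7], [0,1,8], [0,2,5], [0,2,7], [0,5,6], [0,6,8], [1,3,5], [1,3,7], [1,4,5], [1,4,8], [2,3,5], [2,3,8], [2,4,7], [2,4,8], [3,6,7], [3,6,8], [4,5,6], [4,6,7]

giving chain groups C_0 ≅ Z^9, C_1 ≅ Z^27, C_2 ≅ Z^18.

Boundary ∂_1: C_1 → C_0 is given by ∂[p,q] = [q] − [p]. For instance
  ∂[1,8] = [8] − [1].
The resulting 9×27 matrix has rank 8, and its Smith normal form has invariant factors (1,1,1,1,1,1,1,1).

∂_2: C_2 → C_1 acts by ∂[p,q,r] = [q,r] − [p,r] + [p,q]. For instance
  ∂[0,1,8] = [1,8] − [0,8] + [0,1],
  ∂[0,2,7] = [2,7] − [0,7] + [0,2].
As a 27×18 matrix over Z this has rank 17, with invariant factors (1,1,1,1,1,1,1,1,1,1,1,1,1,1,1,1,1).

Computing H_k = (kernel of ∂_k) / (image of ∂_{k+1}):

  H_0: rank C_0 − rank ∂_1 = 9 − 8 = 1, and the invariant factors of ∂_1 are all 1, so H_0 = Z.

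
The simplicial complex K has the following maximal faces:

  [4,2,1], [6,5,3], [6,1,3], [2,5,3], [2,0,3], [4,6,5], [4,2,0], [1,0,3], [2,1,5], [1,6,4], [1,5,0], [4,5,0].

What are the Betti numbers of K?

Order the vertices as 0 < 1 < 2 < 3 < 4 < 5 < 6. Listing each simplex with vertices in this order, K has dimension 2 with simplices:

  0-simplices (7): [0], [1], [2], [3], [4], [5], [6]
  1-simplices (18): [0,1], [0,2], [0,3], [0,4], [0,5], [1,2], [1,3], [1,4], [1,5], [1,6], [2,3], [2,4], [2,5], [3,5], [3,6], [4,5], [4,6], [5,6]
  2-simplices (12): [0,1,3], [0,1,5], [0,2,3], [0,2,4], [0,4,5], [1,2,4], [1,2,5], [1,3,6], [1,4,6], [2,3,5], [3,5,6], [4,5,6]

so the chain groups are C_0 ≅ Z^7, C_1 ≅ Z^18, C_2 ≅ Z^12.

The boundary map ∂_1: C_1 → C_0 sends each edge [p,q] (with p < q) to q − p. For instance
  ∂[5,6] = [6] − [5].
This gives a 7×18 integer matrix of rank 6; reducing to Smith normal form yields diagonal entries (1,1,1,1,1,1).

∂_2: C_2 → C_1 sends each 2-simplex [p,q,r] to [q,r] − [p,r] + [p,q]. For instance
  ∂[2,3,5] = [3,5] − [2,5] + [2,3],
  ∂[0,4,5] = [4,5] − [0,5] + [0,4].
As a 18×12 matrix over Z this has rank 12, with invariant factors (1,1,1,1,1,1,1,1,1,1,1,2).

Computing H_k = (kernel of ∂_k) / (image of ∂_{k+1}):

  H_0: rank C_0 − rank ∂_1 = 7 − 6 = 1, and the invariant factors of ∂_1 are all 1, so H_0 ≅ Z.
  H_1: rank ker ∂_1 − rank ∂_2 = (18 − 6) − 12 = 0, and ∂_2 has invariant factor 2 > 1, so H_1 ≅ Z/2.
  H_2: rank ker ∂_2 − rank ∂_3 = (12 − 12) − 0 = 0, and there is no ∂_3, so H_2 ≅ 0.

As a check, the Euler characteristic is 7 − 18 + 12 = 1, which agrees with 1 − 0 + 0 = 1.

Hence the Betti numbers are b_0 = 1, b_1 = 0, b_2 = 0.

b_0 = 1, b_1 = 0, b_2 = 0.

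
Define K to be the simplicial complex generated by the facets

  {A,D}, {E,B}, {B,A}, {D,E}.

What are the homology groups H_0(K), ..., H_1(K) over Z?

Take the total order A < B < D < E on the vertex set. Then K (dimension 1) consists of the simplices:

  0-simplices (4): A, B, D, E
  1-simplices (4): AB, AD, BE, DE

so the chain groups are C_0 ≅ Z^4, C_1 ≅ Z^4.

Boundary ∂_1: C_1 → C_0 is given by ∂[p,q] = [q] − [p]. For instance
  ∂BE = E − B.
The resulting 4×4 matrix has rank 3, and its Smith normal form has invariant factors (1,1,1).

From H_k ≅ ker(∂_k) / im(∂_{k+1}) we obtain:

  H_0: rank C_0 − rank ∂_1 = 4 − 3 = 1, and the invariant factors of ∂_1 are all 1, so H_0 = Z.
  H_1: rank ker ∂_1 − rank ∂_2 = (4 − 3) − 0 = 1, and there is no ∂_2, so H_1 = Z.

(K is a triangulation of the circle S^1.)

H_0 ≅ Z,  H_1 ≅ Z.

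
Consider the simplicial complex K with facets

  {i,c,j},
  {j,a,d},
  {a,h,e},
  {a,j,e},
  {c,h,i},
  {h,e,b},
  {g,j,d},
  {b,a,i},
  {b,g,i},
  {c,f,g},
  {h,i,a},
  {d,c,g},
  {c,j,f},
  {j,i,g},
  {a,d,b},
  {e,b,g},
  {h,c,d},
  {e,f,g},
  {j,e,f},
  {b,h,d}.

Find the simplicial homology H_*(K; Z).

H_0 = Z,  H_1 = Z × Z/2,  H_2 = 0.

Fix the vertex order a < b < c < d < e < f < g < h < i < j and write every simplex with vertices in increasing order. Then dim K = 2 and the simplices of K are:

  0-simplices (10): a, b, c, d, e, f, g, h, i, j
  1-simplices (30): ab, ad, ae, ah, ai, aj, bd, be, bg, bh, bi, cd, cf, cg, ch, ci, cj, dg, dh, dj, ef, eg, eh, ej, fg, fj, gi, gj, hi, ij
  2-simplices (20): abd, abi, adj, aeh, aej, ahi, bdh, beg, beh, bgi, cdg, cdh, cfg, cfj, chi, cij, dgj, efg, efj, gij

Hence C_0 ≅ Z^10, C_1 ≅ Z^30, C_2 ≅ Z^20.

The boundary map ∂_1: C_1 → C_0 maps an edge to its endpoints' difference, ∂[p,q] = q − p. For instance
  ∂cj = j − c.
The 10×30 boundary matrix has rank 9 and Smith normal form diag(1,1,1,1,1,1,1,1,1).

Boundary ∂_2: C_2 → C_1 sends each 2-simplex [p,q,r] to [q,r] − [p,r] + [p,q]. For instance
  ∂bdh = dh − bh + bd,
  ∂abi = bi − ai + ab.
The resulting 30×20 matrix has rank 20, and its Smith normal form has invariant factors (1,1,1,1,1,1,1,1,1,1,1,1,1,1,1,1,1,1,1,2).

From H_k ≅ ker(∂_k) / im(∂_{k+1}) we obtain:

  H_0: rank C_0 − rank ∂_1 = 10 − 9 = 1, and the invariant factors of ∂_1 are all 1, so H_0 ≅ Z.
  H_1: rank ker ∂_1 − rank ∂_2 = (30 − 9) − 20 = 1, and ∂_2 has invariant factor 2 > 1, so H_1 ≅ Z × Z/2.
  H_2: rank ker ∂_2 − rank ∂_3 = (20 − 20) − 0 = 0, and there is no ∂_3, so H_2 ≅ 0.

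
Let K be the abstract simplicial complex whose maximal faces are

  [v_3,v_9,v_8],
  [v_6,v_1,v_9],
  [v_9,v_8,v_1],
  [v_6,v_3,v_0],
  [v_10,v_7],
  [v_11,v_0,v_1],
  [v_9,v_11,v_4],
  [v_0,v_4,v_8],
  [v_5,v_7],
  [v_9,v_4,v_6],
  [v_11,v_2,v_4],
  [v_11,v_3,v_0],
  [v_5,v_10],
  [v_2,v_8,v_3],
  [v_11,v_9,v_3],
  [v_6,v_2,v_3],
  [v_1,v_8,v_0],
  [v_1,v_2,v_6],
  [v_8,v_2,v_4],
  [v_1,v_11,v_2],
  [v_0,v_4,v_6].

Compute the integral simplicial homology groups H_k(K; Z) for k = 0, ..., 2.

H_0 ≅ Z^2,  H_1 ≅ Z^3,  H_2 ≅ Z.

K has 12 vertices, 30 edges, 18 triangles.
rank ∂_0 = 0, rank ∂_1 = 10 ⇒ b_0 = 12 − 0 − 10 = 2; all invariant factors of ∂_1 are 1 so no torsion. So H_0 = Z^2.
rank ∂_1 = 10, rank ∂_2 = 17 ⇒ b_1 = 30 − 10 − 17 = 3; all invariant factors of ∂_2 are 1 so no torsion. So H_1 = Z^3.
rank ∂_2 = 17, rank ∂_3 = 0 ⇒ b_2 = 18 − 17 − 0 = 1. So H_2 = Z.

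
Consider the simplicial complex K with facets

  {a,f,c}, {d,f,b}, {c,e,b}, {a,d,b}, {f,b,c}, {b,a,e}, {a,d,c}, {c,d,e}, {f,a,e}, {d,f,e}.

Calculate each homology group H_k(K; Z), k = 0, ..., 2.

We work with the vertex ordering a < b < c < d < e < f. The simplices of K, each written with vertices in increasing order, are:

  0-simplices (6): a, b, c, d, e, f
  1-simplices (15): ab, ac, ad, ae, af, bc, bd, be, bf, cd, ce, cf, de, df, ef
  2-simplices (10): abd, abe, acd, acf, aef, bce, bcf, bdf, cde, def

giving chain groups C_0 ≅ Z^6, C_1 ≅ Z^15, C_2 ≅ Z^10.

∂_1: C_1 → C_0 is given by ∂[p,q] = [q] − [p]. For instance
  ∂cd = d − c.
As a 6×15 matrix over Z this has rank 5, with invariant factors (1,1,1,1,1).

The boundary map ∂_2: C_2 → C_1 acts by ∂[p,q,r] = [q,r] − [p,r] + [p,q]. For instance
  ∂aef = ef − af + ae,
  ∂def = ef − df + de.
As a 15×10 matrix over Z this has rank 10, with invariant factors (1,1,1,1,1,1,1,1,1,2).

Now H_k = ker ∂_k / im ∂_{k+1}, so:

  H_0: rank C_0 − rank ∂_1 = 6 − 5 = 1, and the invariant factors of ∂_1 are all 1, so H_0 ≅ Z.
  H_1: rank ker ∂_1 − rank ∂_2 = (15 − 5) − 10 = 0, and ∂_2 has invariant factor 2 > 1, so H_1 ≅ Z/2.
  H_2: rank ker ∂_2 − rank ∂_3 = (10 − 10) − 0 = 0, and there is no ∂_3, so H_2 ≅ 0.

(K is a triangulation of the real projective plane RP^2.)

H_0 ≅ Z,  H_1 ≅ Z/2,  H_2 = 0.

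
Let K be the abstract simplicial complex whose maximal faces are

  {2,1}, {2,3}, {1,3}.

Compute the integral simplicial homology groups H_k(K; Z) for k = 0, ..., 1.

We work with the vertex ordering 1 < 2 < 3. The simplices of K, each written with vertices in increasing order, are:

  0-simplices (3): [1], [2], [3]
  1-simplices (3): [1,2], [1,3], [2,3]

Hence C_0 ≅ Z^3, C_1 ≅ Z^3.

The boundary map ∂_1: C_1 → C_0 sends each edge [p,q] (with p < q) to q − p.
The resulting 3×3 matrix has rank 2, and its Smith normal form has invariant factors (1,1).

Computing H_k = (kernel of ∂_k) / (image of ∂_{k+1}):

  H_0: rank C_0 − rank ∂_1 = 3 − 2 = 1, and the invariant factors of ∂_1 are all 1, so H_0 = Z.
  H_1: rank ker ∂_1 − rank ∂_2 = (3 − 2) − 0 = 1, and there is no ∂_2, so H_1 = Z.

As a check, the Euler characteristic is 3 − 3 = 0, which agrees with 1 − 1 = 0.
(K is a triangulation of the circle S^1.)

H_0 = Z,  H_1 = Z.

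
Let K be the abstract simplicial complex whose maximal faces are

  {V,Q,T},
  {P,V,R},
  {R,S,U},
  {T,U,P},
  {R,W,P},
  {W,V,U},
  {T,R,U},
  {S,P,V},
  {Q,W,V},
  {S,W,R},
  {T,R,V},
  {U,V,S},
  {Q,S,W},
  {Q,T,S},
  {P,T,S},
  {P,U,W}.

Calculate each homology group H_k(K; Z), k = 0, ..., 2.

H_0 = Z,  H_1 = Z^2,  H_2 = Z.

Take the total order P < Q < R < S < T < U < V < W on the vertex set. Then K (dimension 2) consists of the simplices:

  0-simplices (8): P, Q, R, S, T, U, V, W
  1-simplices (24): PR, PS, PT, PU, PV, PW, QS, QT, QV, QW, RS, RT, RU, RV, RW, ST, SU, SV, SW, TU, TV, UV, UW, VW
  2-simplices (16): PRV, PRW, PST, PSV, PTU, PUW, QST, QSW, QTV, QVW, RSU, RSW, RTU, RTV, SUV, UVW

so the chain groups are C_0 ≅ Z^8, C_1 ≅ Z^24, C_2 ≅ Z^16.

∂_1: C_1 → C_0 sends each edge [p,q] (with p < q) to q − p.
The 8×24 boundary matrix has rank 7 and Smith normal form diag(1,1,1,1,1,1,1).

Boundary ∂_2: C_2 → C_1 acts by ∂[p,q,r] = [q,r] − [p,r] + [p,q]. For instance
  ∂QVW = VW − QW + QV,
  ∂PUW = UW − PW + PU.
As a 24×16 matrix over Z this has rank 15, with invariant factors (1,1,1,1,1,1,1,1,1,1,1,1,1,1,1).

Reading off H_k = ker ∂_k / im ∂_{k+1}:

  H_0: rank C_0 − rank ∂_1 = 8 − 7 = 1, and the invariant factors of ∂_1 are all 1, so H_0 ≅ Z.
  H_1: rank ker ∂_1 − rank ∂_2 = (24 − 7) − 15 = 2, and the invariant factors of ∂_2 are all 1, so H_1 ≅ Z^2.
  H_2: rank ker ∂_2 − rank ∂_3 = (16 − 15) − 0 = 1, and there is no ∂_3, so H_2 ≅ Z.

As a check, the Euler characteristic is 8 − 24 + 16 = 0, which agrees with 1 − 2 + 1 = 0.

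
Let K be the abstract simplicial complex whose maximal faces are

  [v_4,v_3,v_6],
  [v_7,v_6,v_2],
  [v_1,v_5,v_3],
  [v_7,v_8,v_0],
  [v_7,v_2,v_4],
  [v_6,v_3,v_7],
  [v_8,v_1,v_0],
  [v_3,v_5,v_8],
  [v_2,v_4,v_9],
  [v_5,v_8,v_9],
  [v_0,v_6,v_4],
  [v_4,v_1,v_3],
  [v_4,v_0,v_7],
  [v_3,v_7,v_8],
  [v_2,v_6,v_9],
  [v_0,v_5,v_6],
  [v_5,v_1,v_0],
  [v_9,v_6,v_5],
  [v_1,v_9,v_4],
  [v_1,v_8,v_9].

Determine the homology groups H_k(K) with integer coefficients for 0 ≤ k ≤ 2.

Order the vertices as v_0 < v_1 < v_2 < v_3 < v_4 < v_5 < v_6 < v_7 < v_8 < v_9. Listing each simplex with vertices in this order, K has dimension 2 with simplices:

  0-simplices (10): [v_0], [v_1], [v_2], [v_3], [v_4], [v_5], [v_6], [v_7], [v_8], [v_9]
  1-simplices (30): (30 of them)
  2-simplices (20): (20 of them)

giving chain groups C_0 ≅ Z^10, C_1 ≅ Z^30, C_2 ≅ Z^20.

Boundary ∂_1: C_1 → C_0 is given by ∂[p,q] = [q] − [p].
This gives a 10×30 integer matrix of rank 9; reducing to Smith normal form yields diagonal entries (1,1,1,1,1,1,1,1,1).

∂_2: C_2 → C_1 acts by ∂[p,q,r] = [q,r] − [p,r] + [p,q]. For instance
  ∂[v_0,v_7,v_8] = [v_7,v_8] − [v_0,v_8] + [v_0,v_7],
  ∂[v_5,v_6,v_9] = [v_6,v_9] − [v_5,v_9] + [v_5,v_6].
As a 30×20 matrix over Z this has rank 20, with invariant factors (1,1,1,1,1,1,1,1,1,1,1,1,1,1,1,1,1,1,1,2).

Reading off H_k = ker ∂_k / im ∂_{k+1}:

  H_0: rank C_0 − rank ∂_1 = 10 − 9 = 1, and the invariant factors of ∂_1 are all 1, so H_0 = Z.
  H_1: rank ker ∂_1 − rank ∂_2 = (30 − 9) − 20 = 1, and ∂_2 has invariant factor 2 > 1, so H_1 = Z ⊕ Z/2.
  H_2: rank ker ∂_2 − rank ∂_3 = (20 − 20) − 0 = 0, and there is no ∂_3, so H_2 = 0.

H_0 = Z,  H_1 = Z ⊕ Z/2,  H_2 = 0.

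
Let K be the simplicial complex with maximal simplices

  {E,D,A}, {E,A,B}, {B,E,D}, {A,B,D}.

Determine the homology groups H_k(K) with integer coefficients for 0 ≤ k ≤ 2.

Order the vertices as A < B < D < E. Listing each simplex with vertices in this order, K has dimension 2 with simplices:

  0-simplices (4): A, B, D, E
  1-simplices (6): AB, AD, AE, BD, BE, DE
  2-simplices (4): ABD, ABE, ADE, BDE

Hence C_0 ≅ Z^4, C_1 ≅ Z^6, C_2 ≅ Z^4.

The boundary map ∂_1: C_1 → C_0 sends each edge [p,q] (with p < q) to q − p. For instance
  ∂BE = E − B.
This gives a 4×6 integer matrix of rank 3; reducing to Smith normal form yields diagonal entries (1,1,1).

The boundary map ∂_2: C_2 → C_1 sends each 2-simplex [p,q,r] to [q,r] − [p,r] + [p,q]. For instance
  ∂BDE = DE − BE + BD,
  ∂ADE = DE − AE + AD.
The resulting 6×4 matrix has rank 3, and its Smith normal form has invariant factors (1,1,1).

Computing H_k = (kernel of ∂_k) / (image of ∂_{k+1}):

  H_0: rank C_0 − rank ∂_1 = 4 − 3 = 1, and the invariant factors of ∂_1 are all 1, so H_0 ≅ Z.
  H_1: rank ker ∂_1 − rank ∂_2 = (6 − 3) − 3 = 0, and the invariant factors of ∂_2 are all 1, so H_1 ≅ 0.
  H_2: rank ker ∂_2 − rank ∂_3 = (4 − 3) − 0 = 1, and there is no ∂_3, so H_2 ≅ Z.

As a check, the Euler characteristic is 4 − 6 + 4 = 2, which agrees with 1 − 0 + 1 = 2.

H_0 ≅ Z,  H_1 = 0,  H_2 ≅ Z.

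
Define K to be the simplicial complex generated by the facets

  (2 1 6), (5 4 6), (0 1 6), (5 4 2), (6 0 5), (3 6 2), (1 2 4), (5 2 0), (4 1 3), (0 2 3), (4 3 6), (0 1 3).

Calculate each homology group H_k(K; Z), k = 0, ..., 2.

H_0 = Z,  H_1 = Z/2,  H_2 = 0.

We work with the vertex ordering 0 < 1 < 2 < 3 < 4 < 5 < 6. The simplices of K, each written with vertices in increasing order, are:

  0-simplices (7): [0], [1], [2], [3], [4], [5], [6]
  1-simplices (18): [0,1], [0,2], [0,3], [0,5], [0,6], [1,2], [1,3], [1,4], [1,6], [2,3], [2,4], [2,5], [2,6], [3,4], [3,6], [4,5], [4,6], [5,6]
  2-simplices (12): [0,1,3], [0,1,6], [0,2,3], [0,2,5], [0,5,6], [1,2,4], [1,2,6], [1,3,4], [2,3,6], [2,4,5], [3,4,6], [4,5,6]

so the chain groups are C_0 ≅ Z^7, C_1 ≅ Z^18, C_2 ≅ Z^12.

∂_1: C_1 → C_0 sends each edge [p,q] (with p < q) to q − p. For instance
  ∂[1,6] = [6] − [1].
The resulting 7×18 matrix has rank 6, and its Smith normal form has invariant factors (1,1,1,1,1,1).

Boundary ∂_2: C_2 → C_1 sends each 2-simplex [p,q,r] to [q,r] − [p,r] + [p,q]. For instance
  ∂[3,4,6] = [4,6] − [3,6] + [3,4],
  ∂[4,5,6] = [5,6] − [4,6] + [4,5].
The 18×12 boundary matrix has rank 12 and Smith normal form diag(1,1,1,1,1,1,1,1,1,1,1,2).

Now H_k = ker ∂_k / im ∂_{k+1}, so:

  H_0: rank C_0 − rank ∂_1 = 7 − 6 = 1, and the invariant factors of ∂_1 are all 1, so H_0 = Z.
  H_1: rank ker ∂_1 − rank ∂_2 = (18 − 6) − 12 = 0, and ∂_2 has invariant factor 2 > 1, so H_1 = Z/2.
  H_2: rank ker ∂_2 − rank ∂_3 = (12 − 12) − 0 = 0, and there is no ∂_3, so H_2 = 0.

(K is a triangulation of the real projective plane RP^2.)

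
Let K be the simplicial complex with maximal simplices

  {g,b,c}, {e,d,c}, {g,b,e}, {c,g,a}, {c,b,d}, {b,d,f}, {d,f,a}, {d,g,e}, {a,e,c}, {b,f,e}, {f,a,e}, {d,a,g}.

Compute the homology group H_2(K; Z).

K has 7 vertices, 18 edges, 12 triangles.
rank ∂_2 = 12, rank ∂_3 = 0 ⇒ b_2 = 12 − 12 − 0 = 0. So H_2 ≅ 0.

H_2 = 0.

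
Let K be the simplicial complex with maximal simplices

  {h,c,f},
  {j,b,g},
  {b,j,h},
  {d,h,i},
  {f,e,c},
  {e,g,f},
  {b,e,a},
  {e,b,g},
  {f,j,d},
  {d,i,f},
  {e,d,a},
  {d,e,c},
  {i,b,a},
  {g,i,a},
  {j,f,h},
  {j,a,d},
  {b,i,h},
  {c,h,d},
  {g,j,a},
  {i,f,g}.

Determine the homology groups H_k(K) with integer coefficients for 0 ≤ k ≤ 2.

H_0 ≅ Z,  H_1 ≅ Z ⊕ Z/2,  H_2 = 0.

Fix the vertex order a < b < c < d < e < f < g < h < i < j and write every simplex with vertices in increasing order. Then dim K = 2 and the simplices of K are:

  0-simplices (10): a, b, c, d, e, f, g, h, i, j
  1-simplices (30): ab, ad, ae, ag, ai, aj, be, bg, bh, bi, bj, cd, ce, cf, ch, de, df, dh, di, dj, ef, eg, fg, fh, fi, fj, gi, gj, hi, hj
  2-simplices (20): abe, abi, ade, adj, agi, agj, beg, bgj, bhi, bhj, cde, cdh, cef, cfh, dfi, dfj, dhi, efg, fgi, fhj

so the chain groups are C_0 ≅ Z^10, C_1 ≅ Z^30, C_2 ≅ Z^20.

∂_1: C_1 → C_0 sends each edge [p,q] (with p < q) to q − p. For instance
  ∂df = f − d.
This gives a 10×30 integer matrix of rank 9; reducing to Smith normal form yields diagonal entries (1,1,1,1,1,1,1,1,1).

∂_2: C_2 → C_1 acts by ∂[p,q,r] = [q,r] − [p,r] + [p,q]. For instance
  ∂cef = ef − cf + ce,
  ∂agj = gj − aj + ag.
This gives a 30×20 integer matrix of rank 20; reducing to Smith normal form yields diagonal entries (1,1,1,1,1,1,1,1,1,1,1,1,1,1,1,1,1,1,1,2).

Reading off H_k = ker ∂_k / im ∂_{k+1}:

  H_0: rank C_0 − rank ∂_1 = 10 − 9 = 1, and the invariant factors of ∂_1 are all 1, so H_0 = Z.
  H_1: rank ker ∂_1 − rank ∂_2 = (30 − 9) − 20 = 1, and ∂_2 has invariant factor 2 > 1, so H_1 = Z ⊕ Z/2.
  H_2: rank ker ∂_2 − rank ∂_3 = (20 − 20) − 0 = 0, and there is no ∂_3, so H_2 = 0.

As a check, the Euler characteristic is 10 − 30 + 20 = 0, which agrees with 1 − 1 + 0 = 0.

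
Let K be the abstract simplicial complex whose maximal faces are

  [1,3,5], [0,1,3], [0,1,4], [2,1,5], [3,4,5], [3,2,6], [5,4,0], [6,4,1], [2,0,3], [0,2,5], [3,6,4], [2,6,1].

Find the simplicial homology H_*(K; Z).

We work with the vertex ordering 0 < 1 < 2 < 3 < 4 < 5 < 6. The simplices of K, each written with vertices in increasing order, are:

  0-simplices (7): [0], [1], [2], [3], [4], [5], [6]
  1-simplices (18): [0,1], [0,2], [0,3], [0,4], [0,5], [1,2], [1,3], [1,4], [1,5], [1,6], [2,3], [2,5], [2,6], [3,4], [3,5], [3,6], [4,5], [4,6]
  2-simplices (12): [0,1,3], [0,1,4], [0,2,3], [0,2,5], [0,4,5], [1,2,5], [1,2,6], [1,3,5], [1,4,6], [2,3,6], [3,4,5], [3,4,6]

giving chain groups C_0 ≅ Z^7, C_1 ≅ Z^18, C_2 ≅ Z^12.

∂_1: C_1 → C_0 sends each edge [p,q] (with p < q) to q − p. For instance
  ∂[1,4] = [4] − [1].
This gives a 7×18 integer matrix of rank 6; reducing to Smith normal form yields diagonal entries (1,1,1,1,1,1).

The boundary map ∂_2: C_2 → C_1 maps a triangle to the signed sum of its edges. For instance
  ∂[1,2,6] = [2,6] − [1,6] + [1,2],
  ∂[1,2,5] = [2,5] − [1,5] + [1,2].
The resulting 18×12 matrix has rank 12, and its Smith normal form has invariant factors (1,1,1,1,1,1,1,1,1,1,1,2).

Reading off H_k = ker ∂_k / im ∂_{k+1}:

  H_0: rank C_0 − rank ∂_1 = 7 − 6 = 1, and the invariant factors of ∂_1 are all 1, so H_0 ≅ Z.
  H_1: rank ker ∂_1 − rank ∂_2 = (18 − 6) − 12 = 0, and ∂_2 has invariant factor 2 > 1, so H_1 ≅ Z/2.
  H_2: rank ker ∂_2 − rank ∂_3 = (12 − 12) − 0 = 0, and there is no ∂_3, so H_2 ≅ 0.

H_0 ≅ Z,  H_1 ≅ Z/2,  H_2 = 0.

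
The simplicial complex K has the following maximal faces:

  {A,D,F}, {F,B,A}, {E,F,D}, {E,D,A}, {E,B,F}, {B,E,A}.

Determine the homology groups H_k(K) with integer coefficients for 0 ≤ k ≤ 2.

Fix the vertex order A < B < D < E < F and write every simplex with vertices in increasing order. Then dim K = 2 and the simplices of K are:

  0-simplices (5): A, B, D, E, F
  1-simplices (9): AB, AD, AE, AF, BE, BF, DE, DF, EF
  2-simplices (6): ABE, ABF, ADE, ADF, BEF, DEF

so the chain groups are C_0 ≅ Z^5, C_1 ≅ Z^9, C_2 ≅ Z^6.

The boundary map ∂_1: C_1 → C_0 maps an edge to its endpoints' difference, ∂[p,q] = q − p. For instance
  ∂AD = D − A.
This gives a 5×9 integer matrix of rank 4; reducing to Smith normal form yields diagonal entries (1,1,1,1).

Boundary ∂_2: C_2 → C_1 maps a triangle to the signed sum of its edges. For instance
  ∂ABE = BE − AE + AB,
  ∂DEF = EF − DF + DE.
The 9×6 boundary matrix has rank 5 and Smith normal form diag(1,1,1,1,1).

Now H_k = ker ∂_k / im ∂_{k+1}, so:

  H_0: rank C_0 − rank ∂_1 = 5 − 4 = 1, and the invariant factors of ∂_1 are all 1, so H_0 ≅ Z.
  H_1: rank ker ∂_1 − rank ∂_2 = (9 − 4) − 5 = 0, and the invariant factors of ∂_2 are all 1, so H_1 ≅ 0.
  H_2: rank ker ∂_2 − rank ∂_3 = (6 − 5) − 0 = 1, and there is no ∂_3, so H_2 ≅ Z.

H_0 ≅ Z,  H_1 = 0,  H_2 ≅ Z.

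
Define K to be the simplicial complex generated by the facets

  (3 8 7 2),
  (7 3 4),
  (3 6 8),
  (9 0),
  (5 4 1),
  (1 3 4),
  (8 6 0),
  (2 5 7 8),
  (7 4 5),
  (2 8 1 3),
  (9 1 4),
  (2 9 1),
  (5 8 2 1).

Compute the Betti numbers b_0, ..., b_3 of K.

Order the vertices as 0 < 1 < 2 < 3 < 4 < 5 < 6 < 7 < 8 < 9. Listing each simplex with vertices in this order, K has dimension 3 with simplices:

  0-simplices (10): [0], [1], [2], [3], [4], [5], [6], [7], [8], [9]
  1-simplices (25): (25 of them)
  2-simplices (20): (20 of them)
  3-simplices (4): [1,2,3,8], [1,2,5,8], [2,3,7,8], [2,5,7,8]

giving chain groups C_0 ≅ Z^10, C_1 ≅ Z^25, C_2 ≅ Z^20, C_3 ≅ Z^4.

∂_1: C_1 → C_0 maps an edge to its endpoints' difference, ∂[p,q] = q − p.
As a 10×25 matrix over Z this has rank 9, with invariant factors (1,1,1,1,1,1,1,1,1).

∂_2: C_2 → C_1 maps a triangle to the signed sum of its edges. For instance
  ∂[3,6,8] = [6,8] − [3,8] + [3,6],
  ∂[2,3,8] = [3,8] − [2,8] + [2,3].
This gives a 25×20 integer matrix of rank 15; reducing to Smith normal form yields diagonal entries (1,1,1,1,1,1,1,1,1,1,1,1,1,1,1).

∂_3: C_3 → C_2 sends each 3-simplex σ to the alternating sum Σ_i (−1)^i (σ with its i-th vertex removed). For instance
  ∂[2,5,7,8] = [5,7,8] − [2,7,8] + [2,5,8] − [2,5,7],
  ∂[2,3,7,8] = [3,7,8] − [2,7,8] + [2,3,8] − [2,3,7].
As a 20×4 matrix over Z this has rank 4, with invariant factors (1,1,1,1).

From H_k ≅ ker(∂_k) / im(∂_{k+1}) we obtain:

  H_0: rank C_0 − rank ∂_1 = 10 − 9 = 1, and the invariant factors of ∂_1 are all 1, so H_0 ≅ Z.
  H_1: rank ker ∂_1 − rank ∂_2 = (25 − 9) − 15 = 1, and the invariant factors of ∂_2 are all 1, so H_1 ≅ Z.
  H_2: rank ker ∂_2 − rank ∂_3 = (20 − 15) − 4 = 1, and the invariant factors of ∂_3 are all 1, so H_2 ≅ Z.
  H_3: rank ker ∂_3 − rank ∂_4 = (4 − 4) − 0 = 0, and there is no ∂_4, so H_3 ≅ 0.

Hence the Betti numbers are b_0 = 1, b_1 = 1, b_2 = 1, b_3 = 0.

b_0 = 1, b_1 = 1, b_2 = 1, b_3 = 0.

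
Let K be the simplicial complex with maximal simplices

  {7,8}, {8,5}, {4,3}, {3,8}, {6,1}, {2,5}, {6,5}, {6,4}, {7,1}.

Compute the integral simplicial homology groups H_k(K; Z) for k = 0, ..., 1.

Order the vertices as 1 < 2 < 3 < 4 < 5 < 6 < 7 < 8. Listing each simplex with vertices in this order, K has dimension 1 with simplices:

  0-simplices (8): [1], [2], [3], [4], [5], [6], [7], [8]
  1-simplices (9): [1,6], [1,7], [2,5], [3,4], [3,8], [4,6], [5,6], [5,8], [7,8]

so the chain groups are C_0 ≅ Z^8, C_1 ≅ Z^9.

∂_1: C_1 → C_0 sends each edge [p,q] (with p < q) to q − p.
The 8×9 boundary matrix has rank 7 and Smith normal form diag(1,1,1,1,1,1,1).

Reading off H_k = ker ∂_k / im ∂_{k+1}:

  H_0: rank C_0 − rank ∂_1 = 8 − 7 = 1, and the invariant factors of ∂_1 are all 1, so H_0 = Z.
  H_1: rank ker ∂_1 − rank ∂_2 = (9 − 7) − 0 = 2, and there is no ∂_2, so H_1 = Z^2.

As a check, the Euler characteristic is 8 − 9 = -1, which agrees with 1 − 2 = -1.

H_0 = Z,  H_1 = Z^2.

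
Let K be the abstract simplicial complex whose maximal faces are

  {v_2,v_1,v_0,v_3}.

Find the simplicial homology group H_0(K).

H_0 ≅ Z.

K has 4 vertices, 6 edges, 4 triangles, 1 3-simplex.
rank ∂_0 = 0, rank ∂_1 = 3 ⇒ b_0 = 4 − 0 − 3 = 1; all invariant factors of ∂_1 are 1 so no torsion. So H_0 = Z.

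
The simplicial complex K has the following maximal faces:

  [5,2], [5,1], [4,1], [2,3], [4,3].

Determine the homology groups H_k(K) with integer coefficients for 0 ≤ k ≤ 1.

H_0 = Z,  H_1 = Z.

K has 5 vertices, 5 edges.
rank ∂_0 = 0, rank ∂_1 = 4 ⇒ b_0 = 5 − 0 − 4 = 1; all invariant factors of ∂_1 are 1 so no torsion. So H_0 = Z.
rank ∂_1 = 4, rank ∂_2 = 0 ⇒ b_1 = 5 − 4 − 0 = 1. So H_1 = Z.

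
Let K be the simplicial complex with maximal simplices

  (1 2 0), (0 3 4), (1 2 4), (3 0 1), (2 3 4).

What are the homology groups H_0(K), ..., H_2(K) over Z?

Order the vertices as 0 < 1 < 2 < 3 < 4. Listing each simplex with vertices in this order, K has dimension 2 with simplices:

  0-simplices (5): [0], [1], [2], [3], [4]
  1-simplices (10): [0,1], [0,2], [0,3], [0,4], [1,2], [1,3], [1,4], [2,3], [2,4], [3,4]
  2-simplices (5): [0,1,2], [0,1,3], [0,3,4], [1,2,4], [2,3,4]

Hence C_0 ≅ Z^5, C_1 ≅ Z^10, C_2 ≅ Z^5.

∂_1: C_1 → C_0 is given by ∂[p,q] = [q] − [p]. For instance
  ∂[0,1] = [1] − [0].
The resulting 5×10 matrix has rank 4, and its Smith normal form has invariant factors (1,1,1,1).

The boundary map ∂_2: C_2 → C_1 acts by ∂[p,q,r] = [q,r] − [p,r] + [p,q]. For instance
  ∂[0,1,3] = [1,3] − [0,3] + [0,1],
  ∂[2,3,4] = [3,4] − [2,4] + [2,3].
The resulting 10×5 matrix has rank 5, and its Smith normal form has invariant factors (1,1,1,1,1).

Reading off H_k = ker ∂_k / im ∂_{k+1}:

  H_0: rank C_0 − rank ∂_1 = 5 − 4 = 1, and the invariant factors of ∂_1 are all 1, so H_0 ≅ Z.
  H_1: rank ker ∂_1 − rank ∂_2 = (10 − 4) − 5 = 1, and the invariant factors of ∂_2 are all 1, so H_1 ≅ Z.
  H_2: rank ker ∂_2 − rank ∂_3 = (5 − 5) − 0 = 0, and there is no ∂_3, so H_2 ≅ 0.

As a check, the Euler characteristic is 5 − 10 + 5 = 0, which agrees with 1 − 1 + 0 = 0.
(K is a triangulation of the Möbius band.)

H_0 ≅ Z,  H_1 ≅ Z,  H_2 = 0.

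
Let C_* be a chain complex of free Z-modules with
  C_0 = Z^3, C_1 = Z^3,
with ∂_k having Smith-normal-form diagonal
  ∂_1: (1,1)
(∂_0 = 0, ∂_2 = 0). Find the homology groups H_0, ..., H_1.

H_0 ≅ Z,  H_1 ≅ Z.

H_0: b_0 = 3 − 0 − 2 = 1; torsion from ∂_1 factors > 1: none. So H_0 ≅ Z.
H_1: b_1 = 3 − 2 − 0 = 1; torsion from ∂_2 factors > 1: none. So H_1 ≅ Z.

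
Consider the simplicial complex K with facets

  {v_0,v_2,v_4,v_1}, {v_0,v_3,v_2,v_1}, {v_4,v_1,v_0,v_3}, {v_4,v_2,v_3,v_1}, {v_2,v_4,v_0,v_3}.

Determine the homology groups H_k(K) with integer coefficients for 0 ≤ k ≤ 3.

Fix the vertex order v_0 < v_1 < v_2 < v_3 < v_4 and write every simplex with vertices in increasing order. Then dim K = 3 and the simplices of K are:

  0-simplices (5): [v_0], [v_1], [v_2], [v_3], [v_4]
  1-simplices (10): [v_0,v_1], [v_0,v_2], [v_0,v_3], [v_0,v_4], [v_1,v_2], [v_1,v_3], [v_1,v_4], [v_2,v_3], [v_2,v_4], [v_3,v_4]
  2-simplices (10): [v_0,v_1,v_2], [v_0,v_1,v_3], [v_0,v_1,v_4], [v_0,v_2,v_3], [v_0,v_2,v_4], [v_0,v_3,v_4], [v_1,v_2,v_3], [v_1,v_2,v_4], [v_1,v_3,v_4], [v_2,v_3,v_4]
  3-simplices (5): [v_0,v_1,v_2,v_3], [v_0,v_1,v_2,v_4], [v_0,v_1,v_3,v_4], [v_0,v_2,v_3,v_4], [v_1,v_2,v_3,v_4]

Hence C_0 ≅ Z^5, C_1 ≅ Z^10, C_2 ≅ Z^10, C_3 ≅ Z^5.

The boundary map ∂_1: C_1 → C_0 maps an edge to its endpoints' difference, ∂[p,q] = q − p.
The resulting 5×10 matrix has rank 4, and its Smith normal form has invariant factors (1,1,1,1).

The boundary map ∂_2: C_2 → C_1 maps a triangle to the signed sum of its edges. For instance
  ∂[v_2,v_3,v_4] = [v_3,v_4] − [v_2,v_4] + [v_2,v_3],
  ∂[v_0,v_3,v_4] = [v_3,v_4] − [v_0,v_4] + [v_0,v_3].
As a 10×10 matrix over Z this has rank 6, with invariant factors (1,1,1,1,1,1).

Boundary ∂_3: C_3 → C_2 sends each 3-simplex σ to the alternating sum Σ_i (−1)^i (σ with its i-th vertex removed). For instance
  ∂[v_0,v_1,v_2,v_3] = [v_1,v_2,v_3] − [v_0,v_2,v_3] + [v_0,v_1,v_3] − [v_0,v_1,v_2],
  ∂[v_0,v_1,v_3,v_4] = [v_1,v_3,v_4] − [v_0,v_3,v_4] + [v_0,v_1,v_4] − [v_0,v_1,v_3].
The 10×5 boundary matrix has rank 4 and Smith normal form diag(1,1,1,1).

Now H_k = ker ∂_k / im ∂_{k+1}, so:

  H_0: rank C_0 − rank ∂_1 = 5 − 4 = 1, and the invariant factors of ∂_1 are all 1, so H_0 ≅ Z.
  H_1: rank ker ∂_1 − rank ∂_2 = (10 − 4) − 6 = 0, and the invariant factors of ∂_2 are all 1, so H_1 ≅ 0.
  H_2: rank ker ∂_2 − rank ∂_3 = (10 − 6) − 4 = 0, and the invariant factors of ∂_3 are all 1, so H_2 ≅ 0.
  H_3: rank ker ∂_3 − rank ∂_4 = (5 − 4) − 0 = 1, and there is no ∂_4, so H_3 ≅ Z.

H_0 ≅ Z,  H_1 = 0,  H_2 = 0,  H_3 ≅ Z.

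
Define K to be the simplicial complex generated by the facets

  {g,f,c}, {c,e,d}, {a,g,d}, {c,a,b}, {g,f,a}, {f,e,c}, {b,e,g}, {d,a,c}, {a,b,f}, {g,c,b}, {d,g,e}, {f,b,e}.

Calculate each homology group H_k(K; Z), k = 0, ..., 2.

H_0 ≅ Z,  H_1 ≅ Z/2,  H_2 = 0.

K has 7 vertices, 18 edges, 12 triangles.
rank ∂_0 = 0, rank ∂_1 = 6 ⇒ b_0 = 7 − 0 − 6 = 1; all invariant factors of ∂_1 are 1 so no torsion. So H_0 = Z.
rank ∂_1 = 6, rank ∂_2 = 12 ⇒ b_1 = 18 − 6 − 12 = 0; ∂_2 has invariant factor(s) [2] giving torsion. So H_1 = Z/2.
rank ∂_2 = 12, rank ∂_3 = 0 ⇒ b_2 = 12 − 12 − 0 = 0. So H_2 = 0.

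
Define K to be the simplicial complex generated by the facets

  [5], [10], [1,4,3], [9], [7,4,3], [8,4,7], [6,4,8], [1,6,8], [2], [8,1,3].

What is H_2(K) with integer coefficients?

Fix the vertex order 1 < 2 < 3 < 4 < 5 < 6 < 7 < 8 < 9 < 10 and write every simplex with vertices in increasing order. Then dim K = 2 and the simplices of K are:

  0-simplices (10): [1], [2], [3], [4], [5], [6], [7], [8], [9], [10]
  1-simplices (12): [1,3], [1,4], [1,6], [1,8], [3,4], [3,7], [3,8], [4,6], [4,7], [4,8], [6,8], [7,8]
  2-simplices (6): [1,3,4], [1,3,8], [1,6,8], [3,4,7], [4,6,8], [4,7,8]

Hence C_0 ≅ Z^10, C_1 ≅ Z^12, C_2 ≅ Z^6.

The boundary map ∂_1: C_1 → C_0 maps an edge to its endpoints' difference, ∂[p,q] = q − p. For instance
  ∂[7,8] = [8] − [7].
The 10×12 boundary matrix has rank 5 and Smith normal form diag(1,1,1,1,1).

The boundary map ∂_2: C_2 → C_1 maps a triangle to the signed sum of its edges. For instance
  ∂[3,4,7] = [4,7] − [3,7] + [3,4],
  ∂[4,7,8] = [7,8] − [4,8] + [4,7].
The 12×6 boundary matrix has rank 6 and Smith normal form diag(1,1,1,1,1,1).

Now H_k = ker ∂_k / im ∂_{k+1}, so:

  H_2: rank ker ∂_2 − rank ∂_3 = (6 − 6) − 0 = 0, and there is no ∂_3, so H_2 ≅ 0.

H_2 = 0.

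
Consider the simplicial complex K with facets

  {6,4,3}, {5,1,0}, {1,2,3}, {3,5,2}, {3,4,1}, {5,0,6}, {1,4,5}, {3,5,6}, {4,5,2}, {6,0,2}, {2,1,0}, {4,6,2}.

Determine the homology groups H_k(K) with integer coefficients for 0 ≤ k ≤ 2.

We work with the vertex ordering 0 < 1 < 2 < 3 < 4 < 5 < 6. The simplices of K, each written with vertices in increasing order, are:

  0-simplices (7): [0], [1], [2], [3], [4], [5], [6]
  1-simplices (18): [0,1], [0,2], [0,5], [0,6], [1,2], [1,3], [1,4], [1,5], [2,3], [2,4], [2,5], [2,6], [3,4], [3,5], [3,6], [4,5], [4,6], [5,6]
  2-simplices (12): [0,1,2], [0,1,5], [0,2,6], [0,5,6], [1,2,3], [1,3,4], [1,4,5], [2,3,5], [2,4,5], [2,4,6], [3,4,6], [3,5,6]

Hence C_0 ≅ Z^7, C_1 ≅ Z^18, C_2 ≅ Z^12.

Boundary ∂_1: C_1 → C_0 sends each edge [p,q] (with p < q) to q − p. For instance
  ∂[1,3] = [3] − [1].
The 7×18 boundary matrix has rank 6 and Smith normal form diag(1,1,1,1,1,1).

∂_2: C_2 → C_1 acts by ∂[p,q,r] = [q,r] − [p,r] + [p,q]. For instance
  ∂[0,1,5] = [1,5] − [0,5] + [0,1],
  ∂[2,4,5] = [4,5] − [2,5] + [2,4].
The 18×12 boundary matrix has rank 12 and Smith normal form diag(1,1,1,1,1,1,1,1,1,1,1,2).

Now H_k = ker ∂_k / im ∂_{k+1}, so:

  H_0: rank C_0 − rank ∂_1 = 7 − 6 = 1, and the invariant factors of ∂_1 are all 1, so H_0 ≅ Z.
  H_1: rank ker ∂_1 − rank ∂_2 = (18 − 6) − 12 = 0, and ∂_2 has invariant factor 2 > 1, so H_1 ≅ Z/2Z.
  H_2: rank ker ∂_2 − rank ∂_3 = (12 − 12) − 0 = 0, and there is no ∂_3, so H_2 ≅ 0.

H_0 ≅ Z,  H_1 ≅ Z/2Z,  H_2 = 0.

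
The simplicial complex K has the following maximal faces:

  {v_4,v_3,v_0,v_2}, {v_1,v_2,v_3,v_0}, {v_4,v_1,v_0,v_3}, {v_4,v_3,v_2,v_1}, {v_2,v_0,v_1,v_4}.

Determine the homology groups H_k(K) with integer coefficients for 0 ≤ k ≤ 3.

H_0 ≅ Z,  H_1 = 0,  H_2 = 0,  H_3 ≅ Z.

Order the vertices as v_0 < v_1 < v_2 < v_3 < v_4. Listing each simplex with vertices in this order, K has dimension 3 with simplices:

  0-simplices (5): [v_0], [v_1], [v_2], [v_3], [v_4]
  1-simplices (10): [v_0,v_1], [v_0,v_2], [v_0,v_3], [v_0,v_4], [v_1,v_2], [v_1,v_3], [v_1,v_4], [v_2,v_3], [v_2,v_4], [v_3,v_4]
  2-simplices (10): [v_0,v_1,v_2], [v_0,v_1,v_3], [v_0,v_1,v_4], [v_0,v_2,v_3], [v_0,v_2,v_4], [v_0,v_3,v_4], [v_1,v_2,v_3], [v_1,v_2,v_4], [v_1,v_3,v_4], [v_2,v_3,v_4]
  3-simplices (5): [v_0,v_1,v_2,v_3], [v_0,v_1,v_2,v_4], [v_0,v_1,v_3,v_4], [v_0,v_2,v_3,v_4], [v_1,v_2,v_3,v_4]

so the chain groups are C_0 ≅ Z^5, C_1 ≅ Z^10, C_2 ≅ Z^10, C_3 ≅ Z^5.

The boundary map ∂_1: C_1 → C_0 is given by ∂[p,q] = [q] − [p]. For instance
  ∂[v_1,v_3] = [v_3] − [v_1].
This gives a 5×10 integer matrix of rank 4; reducing to Smith normal form yields diagonal entries (1,1,1,1).

∂_2: C_2 → C_1 acts by ∂[p,q,r] = [q,r] − [p,r] + [p,q]. For instance
  ∂[v_0,v_1,v_3] = [v_1,v_3] − [v_0,v_3] + [v_0,v_1],
  ∂[v_0,v_3,v_4] = [v_3,v_4] − [v_0,v_4] + [v_0,v_3].
This gives a 10×10 integer matrix of rank 6; reducing to Smith normal form yields diagonal entries (1,1,1,1,1,1).

Boundary ∂_3: C_3 → C_2 sends each 3-simplex σ to the alternating sum Σ_i (−1)^i (σ with its i-th vertex removed). For instance
  ∂[v_0,v_1,v_2,v_4] = [v_1,v_2,v_4] − [v_0,v_2,v_4] + [v_0,v_1,v_4] − [v_0,v_1,v_2],
  ∂[v_0,v_1,v_2,v_3] = [v_1,v_2,v_3] − [v_0,v_2,v_3] + [v_0,v_1,v_3] − [v_0,v_1,v_2].
This gives a 10×5 integer matrix of rank 4; reducing to Smith normal form yields diagonal entries (1,1,1,1).

Reading off H_k = ker ∂_k / im ∂_{k+1}:

  H_0: rank C_0 − rank ∂_1 = 5 − 4 = 1, and the invariant factors of ∂_1 are all 1, so H_0 = Z.
  H_1: rank ker ∂_1 − rank ∂_2 = (10 − 4) − 6 = 0, and the invariant factors of ∂_2 are all 1, so H_1 = 0.
  H_2: rank ker ∂_2 − rank ∂_3 = (10 − 6) − 4 = 0, and the invariant factors of ∂_3 are all 1, so H_2 = 0.
  H_3: rank ker ∂_3 − rank ∂_4 = (5 − 4) − 0 = 1, and there is no ∂_4, so H_3 = Z.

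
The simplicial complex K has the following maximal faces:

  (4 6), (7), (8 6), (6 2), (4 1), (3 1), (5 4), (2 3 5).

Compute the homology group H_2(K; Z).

Fix the vertex order 1 < 2 < 3 < 4 < 5 < 6 < 7 < 8 and write every simplex with vertices in increasing order. Then dim K = 2 and the simplices of K are:

  0-simplices (8): [1], [2], [3], [4], [5], [6], [7], [8]
  1-simplices (9): [1,3], [1,4], [2,3], [2,5], [2,6], [3,5], [4,5], [4,6], [6,8]
  2-simplices (1): [2,3,5]

so the chain groups are C_0 ≅ Z^8, C_1 ≅ Z^9, C_2 ≅ Z^1.

∂_1: C_1 → C_0 maps an edge to its endpoints' difference, ∂[p,q] = q − p. For instance
  ∂[6,8] = [8] − [6].
The 8×9 boundary matrix has rank 6 and Smith normal form diag(1,1,1,1,1,1).

Boundary ∂_2: C_2 → C_1 maps a triangle to the signed sum of its edges. For instance
  ∂[2,3,5] = [3,5] − [2,5] + [2,3].
The 9×1 boundary matrix has rank 1 and Smith normal form diag(1).

Computing H_k = (kernel of ∂_k) / (image of ∂_{k+1}):

  H_2: rank ker ∂_2 − rank ∂_3 = (1 − 1) − 0 = 0, and there is no ∂_3, so H_2 ≅ 0.

H_2 = 0.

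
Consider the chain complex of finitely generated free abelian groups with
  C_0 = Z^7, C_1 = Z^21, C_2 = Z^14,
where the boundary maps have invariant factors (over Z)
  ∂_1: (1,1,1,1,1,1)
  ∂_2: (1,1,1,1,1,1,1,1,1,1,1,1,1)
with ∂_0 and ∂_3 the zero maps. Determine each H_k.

H_0: b_0 = 7 − 0 − 6 = 1; torsion from ∂_1 factors > 1: none. So H_0 ≅ Z.
H_1: b_1 = 21 − 6 − 13 = 2; torsion from ∂_2 factors > 1: none. So H_1 ≅ Z^2.
H_2: b_2 = 14 − 13 − 0 = 1; torsion from ∂_3 factors > 1: none. So H_2 ≅ Z.

H_0 ≅ Z,  H_1 ≅ Z^2,  H_2 ≅ Z.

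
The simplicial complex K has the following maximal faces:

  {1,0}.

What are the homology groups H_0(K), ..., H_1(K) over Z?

H_0 ≅ Z,  H_1 = 0.

We work with the vertex ordering 0 < 1. The simplices of K, each written with vertices in increasing order, are:

  0-simplices (2): [0], [1]
  1-simplices (1): [0,1]

giving chain groups C_0 ≅ Z^2, C_1 ≅ Z^1.

The boundary map ∂_1: C_1 → C_0 sends each edge [p,q] (with p < q) to q − p. For instance
  ∂[0,1] = [1] − [0].
The 2×1 boundary matrix has rank 1 and Smith normal form diag(1).

Now H_k = ker ∂_k / im ∂_{k+1}, so:

  H_0: rank C_0 − rank ∂_1 = 2 − 1 = 1, and the invariant factors of ∂_1 are all 1, so H_0 ≅ Z.
  H_1: rank ker ∂_1 − rank ∂_2 = (1 − 1) − 0 = 0, and there is no ∂_2, so H_1 ≅ 0.

As a check, the Euler characteristic is 2 − 1 = 1, which agrees with 1 − 0 = 1.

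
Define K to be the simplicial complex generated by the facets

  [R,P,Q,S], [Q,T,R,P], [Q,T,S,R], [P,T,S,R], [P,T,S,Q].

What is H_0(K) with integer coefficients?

Order the vertices as P < Q < R < S < T. Listing each simplex with vertices in this order, K has dimension 3 with simplices:

  0-simplices (5): P, Q, R, S, T
  1-simplices (10): PQ, PR, PS, PT, QR, QS, QT, RS, RT, ST
  2-simplices (10): PQR, PQS, PQT, PRS, PRT, PST, QRS, QRT, QST, RST
  3-simplices (5): PQRS, PQRT, PQST, PRST, QRST

so the chain groups are C_0 ≅ Z^5, C_1 ≅ Z^10, C_2 ≅ Z^10, C_3 ≅ Z^5.

Boundary ∂_1: C_1 → C_0 maps an edge to its endpoints' difference, ∂[p,q] = q − p.
The 5×10 boundary matrix has rank 4 and Smith normal form diag(1,1,1,1).

∂_2: C_2 → C_1 acts by ∂[p,q,r] = [q,r] − [p,r] + [p,q]. For instance
  ∂PQR = QR − PR + PQ,
  ∂QRS = RS − QS + QR.
As a 10×10 matrix over Z this has rank 6, with invariant factors (1,1,1,1,1,1).

∂_3: C_3 → C_2 sends each 3-simplex σ to the alternating sum Σ_i (−1)^i (σ with its i-th vertex removed). For instance
  ∂PQRS = QRS − PRS + PQS − PQR,
  ∂PQRT = QRT − PRT + PQT − PQR.
As a 10×5 matrix over Z this has rank 4, with invariant factors (1,1,1,1).

From H_k ≅ ker(∂_k) / im(∂_{k+1}) we obtain:

  H_0: rank C_0 − rank ∂_1 = 5 − 4 = 1, and the invariant factors of ∂_1 are all 1, so H_0 = Z.

H_0 = Z.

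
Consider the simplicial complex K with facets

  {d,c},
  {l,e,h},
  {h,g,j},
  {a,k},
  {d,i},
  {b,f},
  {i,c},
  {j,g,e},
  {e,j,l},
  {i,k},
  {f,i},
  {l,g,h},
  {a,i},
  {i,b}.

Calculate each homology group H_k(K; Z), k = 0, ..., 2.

Fix the vertex order a < b < c < d < e < f < g < h < i < j < k < l and write every simplex with vertices in increasing order. Then dim K = 2 and the simplices of K are:

  0-simplices (12): a, b, c, d, e, f, g, h, i, j, k, l
  1-simplices (19): ai, ak, bf, bi, cd, ci, di, eg, eh, ej, el, fi, gh, gj, gl, hj, hl, ik, jl
  2-simplices (5): egj, ehl, ejl, ghj, ghl

giving chain groups C_0 ≅ Z^12, C_1 ≅ Z^19, C_2 ≅ Z^5.

∂_1: C_1 → C_0 maps an edge to its endpoints' difference, ∂[p,q] = q − p. For instance
  ∂bi = i − b.
As a 12×19 matrix over Z this has rank 10, with invariant factors (1,1,1,1,1,1,1,1,1,1).

∂_2: C_2 → C_1 maps a triangle to the signed sum of its edges. For instance
  ∂ghj = hj − gj + gh,
  ∂ghl = hl − gl + gh.
The 19×5 boundary matrix has rank 5 and Smith normal form diag(1,1,1,1,1).

Reading off H_k = ker ∂_k / im ∂_{k+1}:

  H_0: rank C_0 − rank ∂_1 = 12 − 10 = 2, and the invariant factors of ∂_1 are all 1, so H_0 ≅ Z^2.
  H_1: rank ker ∂_1 − rank ∂_2 = (19 − 10) − 5 = 4, and the invariant factors of ∂_2 are all 1, so H_1 ≅ Z^4.
  H_2: rank ker ∂_2 − rank ∂_3 = (5 − 5) − 0 = 0, and there is no ∂_3, so H_2 ≅ 0.

As a check, the Euler characteristic is 12 − 19 + 5 = -2, which agrees with 2 − 4 + 0 = -2.

H_0 = Z^2,  H_1 = Z^4,  H_2 = 0.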